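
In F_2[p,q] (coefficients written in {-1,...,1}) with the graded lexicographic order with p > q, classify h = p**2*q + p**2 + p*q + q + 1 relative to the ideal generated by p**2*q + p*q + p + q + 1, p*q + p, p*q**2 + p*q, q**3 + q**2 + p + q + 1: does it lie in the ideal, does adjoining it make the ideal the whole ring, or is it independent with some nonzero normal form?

First compute the reduced Gröbner basis of I by Buchberger's algorithm.
f_1 = p**2*q + p*q + p + q + 1, LT = p**2*q.
f_2 = p*q + p, LT = p*q.
f_3 = p*q**2 + p*q, LT = p*q**2.
f_4 = q**3 + q**2 + p + q + 1, LT = q**3.

S(f_1,f_2): lcm = p**2*q. S = p**2 + p*q + p + q + 1.
  leading term p**2: no divisor's leading term divides it; move p**2 to the remainder.
  leading term p*q: subtract (1)·f_2 from p*q + p + q + 1 → q + 1
  leading term q: no divisor's leading term divides it; move q to the remainder.
  leading term 1: no divisor's leading term divides it; move 1 to the remainder.
  remainder p**2 + q + 1 ≠ 0; add k_5 = p**2 + q + 1 to the basis.

S(f_1,f_3): lcm = p**2*q**2. S = p**2*q + p*q**2 + p*q + q**2 + q.
  leading term p**2*q: subtract (1)·f_1 from p**2*q + p*q**2 + p*q + q**2 + q → p*q**2 + q**2 + p + 1
  leading term p*q**2: subtract (q)·f_2 from p*q**2 + q**2 + p + 1 → p*q + q**2 + p + 1
  leading term p*q: subtract (1)·f_2 from p*q + q**2 + p + 1 → q**2 + 1
  leading term q**2: no divisor's leading term divides it; move q**2 to the remainder.
  leading term 1: no divisor's leading term divides it; move 1 to the remainder.
  remainder q**2 + 1 ≠ 0; add k_6 = q**2 + 1 to the basis.

S(f_1,f_4): lcm = p**2*q**3. S = p**2*q**2 + p*q**3 + p**3 + p**2*q + p*q**2 + q**3 + p**2 + q**2.
  leading term p**2*q**2: subtract (q)·f_1 from p**2*q**2 + p*q**3 + p**3 + p**2*q + p*q**2 + q**3 + p**2 + q**2 → p*q**3 + p**3 + p**2*q + q**3 + p**2 + p*q + q
  leading term p*q**3: subtract (q**2)·f_2 from p*q**3 + p**3 + p**2*q + q**3 + p**2 + p*q + q → p**3 + p**2*q + p*q**2 + q**3 + p**2 + p*q + q
  leading term p**3: subtract (p)·k_5 from p**3 + p**2*q + p*q**2 + q**3 + p**2 + p*q + q → p**2*q + p*q**2 + q**3 + p**2 + p + q
  leading term p**2*q: subtract (1)·f_1 from p**2*q + p*q**2 + q**3 + p**2 + p + q → p*q**2 + q**3 + p**2 + p*q + 1
  leading term p*q**2: subtract (q)·f_2 from p*q**2 + q**3 + p**2 + p*q + 1 → q**3 + p**2 + 1
  leading term q**3: subtract (1)·f_4 from q**3 + p**2 + 1 → p**2 + q**2 + p + q
  leading term p**2: subtract (1)·k_5 from p**2 + q**2 + p + q → q**2 + p + 1
  leading term q**2: subtract (1)·k_6 from q**2 + p + 1 → p
  leading term p: no divisor's leading term divides it; move p to the remainder.
  remainder p ≠ 0; add k_7 = p to the basis.

S(f_2,f_4): lcm = p*q**3. S = p**2 + p*q + p.
  leading term p**2: subtract (1)·k_5 from p**2 + p*q + p → p*q + p + q + 1
  leading term p*q: subtract (1)·f_2 from p*q + p + q + 1 → q + 1
  leading term q: no divisor's leading term divides it; move q to the remainder.
  leading term 1: no divisor's leading term divides it; move 1 to the remainder.
  remainder q + 1 ≠ 0; add k_8 = q + 1 to the basis.

The other S-polynomials (S(f_2,f_3), S(f_3,f_4), S(f_1,k_5), S(f_2,k_5), S(f_3,k_5), S(f_4,k_5), S(f_1,k_6), S(f_2,k_6), S(f_3,k_6), S(f_4,k_6), S(k_5,k_6), S(f_1,k_7), S(f_2,k_7), S(f_3,k_7), S(f_4,k_7), S(k_5,k_7), S(k_6,k_7), S(f_1,k_8), S(f_2,k_8), S(f_3,k_8), S(f_4,k_8), S(k_5,k_8), S(k_6,k_8), S(k_7,k_8)) all reduce to 0 modulo the current basis, so we have a Gröbner basis.
Inter-reduce: drop elements whose leading term is divisible by another's, tail-reduce, and make monic.
Reduced Gröbner basis: {p, q + 1}.
Label its elements g_1 = p, g_2 = q + 1.

Reduce h = p**2*q + p**2 + p*q + q + 1 modulo G:
  leading term p**2*q: subtract (p*q)·g_1 from p**2*q + p**2 + p*q + q + 1 → p**2 + p*q + q + 1
  leading term p**2: subtract (p)·g_1 from p**2 + p*q + q + 1 → p*q + q + 1
  leading term p*q: subtract (q)·g_1 from p*q + q + 1 → q + 1
  leading term q: subtract (1)·g_2 from q + 1 → 0
  normal form = 0.
Since the normal form is 0, h ∈ I.

Ideal membership is decidable via reduction modulo a Gröbner basis.

p**2*q + p**2 + p*q + q + 1 lies in I (it reduces to 0).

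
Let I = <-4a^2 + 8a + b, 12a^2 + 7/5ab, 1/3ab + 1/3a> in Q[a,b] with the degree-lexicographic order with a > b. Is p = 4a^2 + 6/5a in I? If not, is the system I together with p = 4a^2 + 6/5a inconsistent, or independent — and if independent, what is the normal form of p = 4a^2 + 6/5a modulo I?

First compute the reduced Gröbner basis of I by Buchberger's algorithm.
f_1 = -4a^2 + 8a + b, LT = a^2.
f_2 = 12a^2 + 7/5ab, LT = a^2.
f_3 = 1/3ab + 1/3a, LT = ab.

S(f_1,f_2): lcm = a^2. S = -7/60ab - 2a - 1/4b.
  reduce S modulo (f_1, f_2, f_3):
  remainder -113/60a - 1/4b ≠ 0; add h_4 = -113/60a - 1/4b to the basis.

S(f_1,f_3): lcm = a^2b. S = -a^2 - 2ab - 1/4b^2.
  reduce S modulo (f_1, f_2, f_3, h_4):
  remainder -1/4b^2 - 1/4b ≠ 0; add h_5 = -1/4b^2 - 1/4b to the basis.

S(f_1,h_4): lcm = a^2. S = -15/113ab - 2a - 1/4b.
  reduce S modulo (f_1, f_2, f_3, h_4, h_5):
  remainder -109/51076b ≠ 0; add h_6 = -109/51076b to the basis.

The other S-polynomials (S(f_2,f_3), S(f_2,h_4), S(f_3,h_4), S(f_1,h_5), S(f_2,h_5), S(f_3,h_5), S(h_4,h_5), S(f_1,h_6), S(f_2,h_6), S(f_3,h_6), S(h_4,h_6), S(h_5,h_6)) all reduce to 0 modulo the current basis, so we have a Gröbner basis.
Inter-reduce: drop elements whose leading term is divisible by another's, tail-reduce, and make monic.
Reduced Gröbner basis: {a, b}.
Label its elements g_1 = a, g_2 = b.

Reduce p = 4a^2 + 6/5a modulo G:
  leading term a^2: subtract (4a)·g_1 from 4a^2 + 6/5a → 6/5a
  leading term a: subtract (6/5)·g_1 from 6/5a → 0
  normal form = 0.
Since the normal form is 0, p ∈ I.

4a^2 + 6/5a lies in I (it reduces to 0).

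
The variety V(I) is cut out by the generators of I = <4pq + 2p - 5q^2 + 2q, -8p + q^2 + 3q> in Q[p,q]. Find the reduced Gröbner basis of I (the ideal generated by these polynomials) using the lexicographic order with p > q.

f_1 = 4pq + 2p - 5q^2 + 2q, LT = pq.
f_2 = -8p + q^2 + 3q, LT = p.

S(f_1,f_2): lcm = pq. S = 1/2p + 1/8q^3 - 7/8q^2 + 1/2q.
  leading term p: subtract (-1/16)·f_2 from 1/2p + 1/8q^3 - 7/8q^2 + 1/2q → 1/8q^3 - 13/16q^2 + 11/16q
  leading term q^3: no divisor's leading term divides it; move 1/8q^3 to the remainder.
  leading term q^2: no divisor's leading term divides it; move -13/16q^2 to the remainder.
  leading term q: no divisor's leading term divides it; move 11/16q to the remainder.
  remainder 1/8q^3 - 13/16q^2 + 11/16q ≠ 0; add g_3 = 1/8q^3 - 13/16q^2 + 11/16q to the basis.

S(f_1,g_3): lcm = pq^3. S = 7pq^2 - 11/2pq - 5/4q^4 + 1/2q^3.
  leading term pq^2: subtract (7/4q)·f_1 from 7pq^2 - 11/2pq - 5/4q^4 + 1/2q^3 → -9pq - 5/4q^4 + 37/4q^3 - 7/2q^2
  leading term pq: subtract (-9/4)·f_1 from -9pq - 5/4q^4 + 37/4q^3 - 7/2q^2 → 9/2p - 5/4q^4 + 37/4q^3 - 59/4q^2 + 9/2q
  leading term p: subtract (-9/16)·f_2 from 9/2p - 5/4q^4 + 37/4q^3 - 59/4q^2 + 9/2q → -5/4q^4 + 37/4q^3 - 227/16q^2 + 99/16q
  leading term q^4: subtract (-10q)·g_3 from -5/4q^4 + 37/4q^3 - 227/16q^2 + 99/16q → 9/8q^3 - 117/16q^2 + 99/16q
  leading term q^3: subtract (9)·g_3 from 9/8q^3 - 117/16q^2 + 99/16q → 0
  remainder 0.

S(f_2,g_3): leading monomials are coprime, so the S-polynomial reduces to 0 (Buchberger's first criterion).
Every S-polynomial of the final basis reduces to 0, so we have a Gröbner basis.
Inter-reduce: drop elements whose leading term is divisible by another's, tail-reduce, and make monic.

G = {p - 1/8q^2 - 3/8q, q^3 - 13/2q^2 + 11/2q}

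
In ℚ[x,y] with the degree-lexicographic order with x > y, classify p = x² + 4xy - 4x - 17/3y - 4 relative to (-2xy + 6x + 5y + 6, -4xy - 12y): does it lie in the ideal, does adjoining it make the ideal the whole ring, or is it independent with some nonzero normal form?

First compute the reduced Gröbner basis of I by Buchberger's algorithm.
f_1 = -2xy + 6x + 5y + 6, LT = xy.
f_2 = -4xy - 12y, LT = xy.

S(f_1,f_2): lcm = xy. S = -3x - 11/2y - 3.
  reduce S modulo (f_1, f_2):
  remainder -3x - 11/2y - 3 ≠ 0; add h_3 = -3x - 11/2y - 3 to the basis.

S(f_1,h_3): lcm = xy. S = -11/6y² - 3x - 7/2y - 3.
  reduce S modulo (f_1, f_2, h_3):
  remainder -11/6y² + 2y ≠ 0; add h_4 = -11/6y² + 2y to the basis.

The other S-polynomials (S(f_2,h_3), S(f_1,h_4), S(f_2,h_4), S(h_3,h_4)) all reduce to 0 modulo the current basis, so we have a Gröbner basis.
Inter-reduce: drop elements whose leading term is divisible by another's, tail-reduce, and make monic.
Reduced Gröbner basis: {y² - 12/11y, x + 11/6y + 1}.
Label its elements g_1 = y² - 12/11y, g_2 = x + 11/6y + 1.

Reduce p = x² + 4xy - 4x - 17/3y - 4 modulo G:
  leading term x²: subtract (x)·g_2 from x² + 4xy - 4x - 17/3y - 4 → 13/6xy - 5x - 17/3y - 4
  leading term xy: subtract (13/6y)·g_2 from 13/6xy - 5x - 17/3y - 4 → -143/36y² - 5x - 47/6y - 4
  leading term y²: subtract (-143/36)·g_1 from -143/36y² - 5x - 47/6y - 4 → -5x - 73/6y - 4
  leading term x: subtract (-5)·g_2 from -5x - 73/6y - 4 → -3y + 1
  leading term y: no divisor's leading term divides it; move -3y to the remainder.
  leading term 1: no divisor's leading term divides it; move 1 to the remainder.
  normal form = -3y + 1.
The normal form is nonzero, so p ∉ I. Since p minus its normal form lies in I, I + (p) = I + (r) where r = -3y + 1; decide whether this ideal is the whole ring.
Run Buchberger on G together with r (pairs among the g_i already reduce to 0 since G is a Gröbner basis):
g_1 = y² - 12/11y, LT = y².
g_2 = x + 11/6y + 1, LT = x.
r = -3y + 1, LT = y.

S(g_1,r): lcm = y². S = -25/33y.
  reduce S modulo (g_1, g_2, r):
  remainder -25/99 ≠ 0; add m_4 = -25/99 to the basis.

The other S-polynomials (S(g_1,g_2), S(g_2,r), S(g_1,m_4), S(g_2,m_4), S(r,m_4)) all reduce to 0 modulo the current basis, so we have a Gröbner basis.
Inter-reduce: drop elements whose leading term is divisible by another's, tail-reduce, and make monic.
Reduced Gröbner basis: {1}.
The reduced Gröbner basis of I + (p) is {1}: the ideal is the whole ring, so the enlarged system has no common solution — adjoining p is inconsistent.

Adjoining x² + 4xy - 4x - 17/3y - 4 makes the ideal the whole ring: the system is inconsistent.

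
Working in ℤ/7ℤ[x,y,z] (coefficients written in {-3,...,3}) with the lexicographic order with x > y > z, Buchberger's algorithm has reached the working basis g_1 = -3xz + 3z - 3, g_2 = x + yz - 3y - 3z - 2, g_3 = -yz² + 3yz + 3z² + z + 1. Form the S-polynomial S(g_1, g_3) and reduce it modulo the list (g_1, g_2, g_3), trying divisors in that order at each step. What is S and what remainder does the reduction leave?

S(g_1, g_3) = 3xyz + 3xz² + xz + x - yz² + yz; remainder on division = 0.

lcm(LM(g_1), LM(g_3)) = xyz².
S = (lcm/LT(g_1))·g_1 − (lcm/LT(g_3))·g_3 = 3xyz + 3xz² + xz + x - yz² + yz.
Reduce S modulo (g_1, g_2, g_3) in that order:
  leading term xyz: subtract (-y)·g_1 from 3xyz + 3xz² + xz + x - yz² + yz → 3xz² + xz + x - yz² - 3yz - 3y
  leading term xz²: subtract (-z)·g_1 from 3xz² + xz + x - yz² - 3yz - 3y → xz + x - yz² - 3yz - 3y + 3z² - 3z
  leading term xz: subtract (2)·g_1 from xz + x - yz² - 3yz - 3y + 3z² - 3z → x - yz² - 3yz - 3y + 3z² - 2z - 1
  leading term x: subtract (1)·g_2 from x - yz² - 3yz - 3y + 3z² - 2z - 1 → -yz² + 3yz + 3z² + z + 1
  leading term yz²: subtract (1)·g_3 from -yz² + 3yz + 3z² + z + 1 → 0
The remainder is 0, so this S-polynomial contributes no new basis element.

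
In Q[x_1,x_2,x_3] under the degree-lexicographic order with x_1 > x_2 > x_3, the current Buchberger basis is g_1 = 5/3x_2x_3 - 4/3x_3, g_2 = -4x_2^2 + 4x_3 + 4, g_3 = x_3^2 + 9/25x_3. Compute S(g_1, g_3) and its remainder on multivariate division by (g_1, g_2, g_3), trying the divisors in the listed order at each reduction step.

lcm(LM(g_1), LM(g_3)) = x_2x_3^2.
S = (lcm/LT(g_1))·g_1 − (lcm/LT(g_3))·g_3 = -9/25x_2x_3 - 4/5x_3^2.
Reduce S modulo (g_1, g_2, g_3) in that order:
  leading term x_2x_3: subtract (-27/125)·g_1 from -9/25x_2x_3 - 4/5x_3^2 → -4/5x_3^2 - 36/125x_3
  leading term x_3^2: subtract (-4/5)·g_3 from -4/5x_3^2 - 36/125x_3 → 0
The remainder is 0, so this S-polynomial contributes no new basis element.

S(g_1, g_3) = -9/25x_2x_3 - 4/5x_3^2; remainder on division = 0.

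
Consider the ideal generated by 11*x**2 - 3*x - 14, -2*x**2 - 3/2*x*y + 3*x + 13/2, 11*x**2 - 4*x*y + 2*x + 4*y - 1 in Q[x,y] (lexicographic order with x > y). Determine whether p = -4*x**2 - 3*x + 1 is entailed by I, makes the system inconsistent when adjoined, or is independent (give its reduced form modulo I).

-4*x**2 - 3*x + 1 lies in I (it reduces to 0).

First compute the reduced Gröbner basis of I by Buchberger's algorithm.
f_1 = 11*x**2 - 3*x - 14, LT = x**2.
f_2 = -2*x**2 - 3/2*x*y + 3*x + 13/2, LT = x**2.
f_3 = 11*x**2 - 4*x*y + 2*x + 4*y - 1, LT = x**2.

S(f_1,f_2): lcm = x**2. S = -3/4*x*y + 27/22*x + 87/44.
  leading term x*y: no divisor's leading term divides it; move -3/4*x*y to the remainder.
  leading term x: no divisor's leading term divides it; move 27/22*x to the remainder.
  leading term 1: no divisor's leading term divides it; move 87/44 to the remainder.
  remainder -3/4*x*y + 27/22*x + 87/44 ≠ 0; add h_4 = -3/4*x*y + 27/22*x + 87/44 to the basis.

S(f_1,f_3): lcm = x**2. S = 4/11*x*y - 5/11*x - 4/11*y - 13/11.
  leading term x*y: subtract (-16/33)·h_4 from 4/11*x*y - 5/11*x - 4/11*y - 13/11 → 17/121*x - 4/11*y - 27/121
  leading term x: no divisor's leading term divides it; move 17/121*x to the remainder.
  leading term y: no divisor's leading term divides it; move -4/11*y to the remainder.
  leading term 1: no divisor's leading term divides it; move -27/121 to the remainder.
  remainder 17/121*x - 4/11*y - 27/121 ≠ 0; add h_5 = 17/121*x - 4/11*y - 27/121 to the basis.

S(f_1,h_4): lcm = x**2*y. S = 18/11*x**2 - 3/11*x*y + 29/11*x - 14/11*y.
  leading term x**2: subtract (18/121)·f_1 from 18/11*x**2 - 3/11*x*y + 29/11*x - 14/11*y → -3/11*x*y + 373/121*x - 14/11*y + 252/121
  leading term x*y: subtract (4/11)·h_4 from -3/11*x*y + 373/121*x - 14/11*y + 252/121 → 29/11*x - 14/11*y + 15/11
  leading term x: subtract (319/17)·h_5 from 29/11*x - 14/11*y + 15/11 → 1038/187*y + 1038/187
  leading term y: no divisor's leading term divides it; move 1038/187*y to the remainder.
  leading term 1: no divisor's leading term divides it; move 1038/187 to the remainder.
  remainder 1038/187*y + 1038/187 ≠ 0; add h_6 = 1038/187*y + 1038/187 to the basis.

The other S-polynomials (S(f_2,f_3), S(f_2,h_4), S(f_3,h_4), S(f_1,h_5), S(f_2,h_5), S(f_3,h_5), S(h_4,h_5), S(f_1,h_6), S(f_2,h_6), S(f_3,h_6), S(h_4,h_6), S(h_5,h_6)) all reduce to 0 modulo the current basis, so we have a Gröbner basis.
Inter-reduce: drop elements whose leading term is divisible by another's, tail-reduce, and make monic.
Reduced Gröbner basis: {x + 1, y + 1}.
Label its elements g_1 = x + 1, g_2 = y + 1.

Reduce p = -4*x**2 - 3*x + 1 modulo G:
  leading term x**2: subtract (-4*x)·g_1 from -4*x**2 - 3*x + 1 → x + 1
  leading term x: subtract (1)·g_1 from x + 1 → 0
  normal form = 0.
Since the normal form is 0, p ∈ I.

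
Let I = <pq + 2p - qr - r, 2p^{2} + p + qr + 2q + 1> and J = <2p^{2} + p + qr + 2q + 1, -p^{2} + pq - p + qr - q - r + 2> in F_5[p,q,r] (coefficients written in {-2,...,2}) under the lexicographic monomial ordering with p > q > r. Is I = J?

For a fixed monomial order, each ideal has a unique reduced Gröbner basis; comparing bases decides equality.
Buchberger on the first generating set:
f_1 = pq + 2p - qr - r, LT = pq.
f_2 = 2p^{2} + p + qr + 2q + 1, LT = p^{2}.

S(f_1,f_2): lcm = p^{2}q. S = 2p^{2} - pqr + 2pq - pr + 2q^{2}r - q^{2} + 2q.
  reduce S modulo (f_1, f_2):
  remainder pr + 2q^{2}r - q^{2} - qr^{2} + qr - r^{2} + 2r - 1 ≠ 0; add g_3 = pr + 2q^{2}r - q^{2} - qr^{2} + qr - r^{2} + 2r - 1 to the basis.

S(f_1,g_3): lcm = pqr. S = 2pr - 2q^{3}r + q^{3} + q^{2}r^{2} - q^{2}r - 2qr + q - r^{2}.
  reduce S modulo (f_1, f_2, g_3):
  remainder -2q^{3}r + q^{3} + q^{2}r^{2} + 2q^{2} + 2qr^{2} + qr + q + r^{2} + r + 2 ≠ 0; add g_4 = -2q^{3}r + q^{3} + q^{2}r^{2} + 2q^{2} + 2qr^{2} + qr + q + r^{2} + r + 2 to the basis.

The other S-polynomials (S(f_2,g_3), S(f_1,g_4), S(f_2,g_4), S(g_3,g_4)) all reduce to 0 modulo the current basis, so we have a Gröbner basis.
Inter-reduce: drop elements whose leading term is divisible by another's, tail-reduce, and make monic.
Reduced Gröbner basis: {p^{2} - 2p - 2qr + q - 2, pq + 2p - qr - r, pr + 2q^{2}r - q^{2} - qr^{2} + qr - r^{2} + 2r - 1, q^{3}r + 2q^{3} + 2q^{2}r^{2} - q^{2} - qr^{2} + 2qr + 2q + 2r^{2} + 2r - 1}.

Buchberger on the second generating set:
h_1 = 2p^{2} + p + qr + 2q + 1, LT = p^{2}.
h_2 = -p^{2} + pq - p + qr - q - r + 2, LT = p^{2}.

S(h_1,h_2): lcm = p^{2}. S = pq + 2p - qr - r.
  reduce S modulo (h_1, h_2):
  remainder pq + 2p - qr - r ≠ 0; add k_3 = pq + 2p - qr - r to the basis.

S(h_1,k_3): lcm = p^{2}q. S = -2p^{2} + pqr - 2pq + pr - 2q^{2}r + q^{2} - 2q.
  reduce S modulo (h_1, h_2, k_3):
  remainder -pr - 2q^{2}r + q^{2} + qr^{2} - qr + r^{2} - 2r + 1 ≠ 0; add k_4 = -pr - 2q^{2}r + q^{2} + qr^{2} - qr + r^{2} - 2r + 1 to the basis.

S(k_3,k_4): lcm = pqr. S = 2pr - 2q^{3}r + q^{3} + q^{2}r^{2} - q^{2}r - 2qr + q - r^{2}.
  reduce S modulo (h_1, h_2, k_3, k_4):
  remainder -2q^{3}r + q^{3} + q^{2}r^{2} + 2q^{2} + 2qr^{2} + qr + q + r^{2} + r + 2 ≠ 0; add k_5 = -2q^{3}r + q^{3} + q^{2}r^{2} + 2q^{2} + 2qr^{2} + qr + q + r^{2} + r + 2 to the basis.

The other S-polynomials (S(h_2,k_3), S(h_1,k_4), S(h_2,k_4), S(h_1,k_5), S(h_2,k_5), S(k_3,k_5), S(k_4,k_5)) all reduce to 0 modulo the current basis, so we have a Gröbner basis.
Inter-reduce: drop elements whose leading term is divisible by another's, tail-reduce, and make monic.
Reduced Gröbner basis: {p^{2} - 2p - 2qr + q - 2, pq + 2p - qr - r, pr + 2q^{2}r - q^{2} - qr^{2} + qr - r^{2} + 2r - 1, q^{3}r + 2q^{3} + 2q^{2}r^{2} - q^{2} - qr^{2} + 2qr + 2q + 2r^{2} + 2r - 1}.

The two bases agree; hence the ideals are identical.

Yes, the ideals are equal.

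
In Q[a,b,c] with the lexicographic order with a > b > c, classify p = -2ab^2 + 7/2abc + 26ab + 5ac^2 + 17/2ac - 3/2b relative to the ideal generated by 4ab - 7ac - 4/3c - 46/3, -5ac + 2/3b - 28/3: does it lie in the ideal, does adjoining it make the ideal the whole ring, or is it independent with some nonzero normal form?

First compute the reduced Gröbner basis of I by Buchberger's algorithm.
f_1 = 4ab - 7ac - 4/3c - 46/3, LT = ab.
f_2 = -5ac + 2/3b - 28/3, LT = ac.

S(f_1,f_2): lcm = abc. S = -7/4ac^2 + 2/15b^2 - 28/15b - 1/3c^2 - 23/6c.
  reduce S modulo (f_1, f_2):
  remainder 2/15b^2 - 7/30bc - 28/15b - 1/3c^2 - 17/30c ≠ 0; add h_3 = 2/15b^2 - 7/30bc - 28/15b - 1/3c^2 - 17/30c to the basis.

The other S-polynomials (S(f_1,h_3), S(f_2,h_3)) all reduce to 0 modulo the current basis, so we have a Gröbner basis.
Inter-reduce: drop elements whose leading term is divisible by another's, tail-reduce, and make monic.
Reduced Gröbner basis: {ab - 7/30b - 1/3c - 17/30, ac - 2/15b + 28/15, b^2 - 7/4bc - 14b - 5/2c^2 - 17/4c}.
Label its elements g_1 = ab - 7/30b - 1/3c - 17/30, g_2 = ac - 2/15b + 28/15, g_3 = b^2 - 7/4bc - 14b - 5/2c^2 - 17/4c.

Reduce p = -2ab^2 + 7/2abc + 26ab + 5ac^2 + 17/2ac - 3/2b modulo G:
  leading term ab^2: subtract (-2b)·g_1 from -2ab^2 + 7/2abc + 26ab + 5ac^2 + 17/2ac - 3/2b → 7/2abc + 26ab + 5ac^2 + 17/2ac - 7/15b^2 - 2/3bc - 79/30b
  leading term abc: subtract (7/2c)·g_1 from 7/2abc + 26ab + 5ac^2 + 17/2ac - 7/15b^2 - 2/3bc - 79/30b → 26ab + 5ac^2 + 17/2ac - 7/15b^2 + 3/20bc - 79/30b + 7/6c^2 + 119/60c
  leading term ab: subtract (26)·g_1 from 26ab + 5ac^2 + 17/2ac - 7/15b^2 + 3/20bc - 79/30b + 7/6c^2 + 119/60c → 5ac^2 + 17/2ac - 7/15b^2 + 3/20bc + 103/30b + 7/6c^2 + 213/20c + 221/15
  leading term ac^2: subtract (5c)·g_2 from 5ac^2 + 17/2ac - 7/15b^2 + 3/20bc + 103/30b + 7/6c^2 + 213/20c + 221/15 → 17/2ac - 7/15b^2 + 49/60bc + 103/30b + 7/6c^2 + 79/60c + 221/15
  leading term ac: subtract (17/2)·g_2 from 17/2ac - 7/15b^2 + 49/60bc + 103/30b + 7/6c^2 + 79/60c + 221/15 → -7/15b^2 + 49/60bc + 137/30b + 7/6c^2 + 79/60c - 17/15
  leading term b^2: subtract (-7/15)·g_3 from -7/15b^2 + 49/60bc + 137/30b + 7/6c^2 + 79/60c - 17/15 → -59/30b - 2/3c - 17/15
  leading term b: no divisor's leading term divides it; move -59/30b to the remainder.
  leading term c: no divisor's leading term divides it; move -2/3c to the remainder.
  leading term 1: no divisor's leading term divides it; move -17/15 to the remainder.
  normal form = -59/30b - 2/3c - 17/15.
The normal form is nonzero, so p ∉ I. Since p minus its normal form lies in I, I + (p) = I + (r) where r = -59/30b - 2/3c - 17/15; decide whether this ideal is the whole ring.
Run Buchberger on G together with r (pairs among the g_i already reduce to 0 since G is a Gröbner basis):
g_1 = ab - 7/30b - 1/3c - 17/30, LT = ab.
g_2 = ac - 2/15b + 28/15, LT = ac.
g_3 = b^2 - 7/4bc - 14b - 5/2c^2 - 17/4c, LT = b^2.
r = -59/30b - 2/3c - 17/15, LT = b.

S(g_1,r): lcm = ab. S = -20/59ac - 34/59a - 7/30b - 1/3c - 17/30.
  reduce S modulo (g_1, g_2, g_3, r):
  remainder -34/59a - 2495/10443c + 4733/20886 ≠ 0; add m_5 = -34/59a - 2495/10443c + 4733/20886 to the basis.

S(g_3,r): lcm = b^2. S = -493/236bc - 860/59b - 5/2c^2 - 17/4c.
  reduce S modulo (g_1, g_2, g_3, r, m_5):
  remainder -12475/6962c^2 + 26385/13924c + 29240/3481 ≠ 0; add m_6 = -12475/6962c^2 + 26385/13924c + 29240/3481 to the basis.

The other S-polynomials (S(g_1,g_2), S(g_1,g_3), S(g_2,g_3), S(g_2,r), S(g_1,m_5), S(g_2,m_5), S(g_3,m_5), S(r,m_5), S(g_1,m_6), S(g_2,m_6), S(g_3,m_6), S(r,m_6), S(m_5,m_6)) all reduce to 0 modulo the current basis, so we have a Gröbner basis.
Inter-reduce: drop elements whose leading term is divisible by another's, tail-reduce, and make monic.
Reduced Gröbner basis: {a + 2495/6018c - 4733/12036, b + 20/59c + 34/59, c^2 - 5277/4990c - 11696/2495}.
The reduced Gröbner basis of I + (p) is {a + 2495/6018c - 4733/12036, b + 20/59c + 34/59, c^2 - 5277/4990c - 11696/2495} ≠ {1}, a proper ideal, so the enlarged system stays consistent: p is independent of I, with normal form -59/30b - 2/3c - 17/15.

-2ab^2 + 7/2abc + 26ab + 5ac^2 + 17/2ac - 3/2b is independent of I; its normal form modulo I is -59/30b - 2/3c - 17/15.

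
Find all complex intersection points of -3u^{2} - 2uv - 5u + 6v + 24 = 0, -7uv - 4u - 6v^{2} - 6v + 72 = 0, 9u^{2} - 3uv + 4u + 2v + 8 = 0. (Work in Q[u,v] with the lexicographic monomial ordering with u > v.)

{(0, -4)}

Compute a lex Gröbner basis by Buchberger's algorithm.
f_1 = -3u^{2} - 2uv - 5u + 6v + 24, LT = u^{2}.
f_2 = -7uv - 4u - 6v^{2} - 6v + 72, LT = uv.
f_3 = 9u^{2} - 3uv + 4u + 2v + 8, LT = u^{2}.

S(f_1,f_2): lcm = u^{2}v. S = -\tfrac{4}{7}u^{2} - \tfrac{4}{21}uv^{2} + \tfrac{17}{21}uv + \tfrac{72}{7}u - 2v^{2} - 8v.
  reduce S modulo (f_1, f_2, f_3):
  remainder \tfrac{3600}{343}u + \tfrac{8}{49}v^{3} - \tfrac{1012}{343}v^{2} - \tfrac{4190}{343}v + \tfrac{3016}{343} ≠ 0; add h_4 = \tfrac{3600}{343}u + \tfrac{8}{49}v^{3} - \tfrac{1012}{343}v^{2} - \tfrac{4190}{343}v + \tfrac{3016}{343} to the basis.

S(f_1,f_3): lcm = u^{2}. S = uv + \tfrac{11}{9}u - \tfrac{20}{9}v - \tfrac{80}{9}.
  reduce S modulo (f_1, f_2, f_3, h_4):
  remainder -\tfrac{41}{4050}v^{3} - \tfrac{5461}{8100}v^{2} - \tfrac{7523}{3240}v + \tfrac{3449}{4050} ≠ 0; add h_5 = -\tfrac{41}{4050}v^{3} - \tfrac{5461}{8100}v^{2} - \tfrac{7523}{3240}v + \tfrac{3449}{4050} to the basis.

S(f_2,f_3): lcm = u^{2}v. S = \tfrac{4}{7}u^{2} + \tfrac{25}{21}uv^{2} + \tfrac{26}{63}uv - \tfrac{72}{7}u - \tfrac{2}{9}v^{2} - \tfrac{8}{9}v.
  reduce S modulo (f_1, f_2, f_3, h_4, h_5):
  remainder \tfrac{19541}{369}v^{2} + \tfrac{144407}{738}v - \tfrac{23842}{369} ≠ 0; add h_6 = \tfrac{19541}{369}v^{2} + \tfrac{144407}{738}v - \tfrac{23842}{369} to the basis.

S(f_2,h_5): lcm = uv^{3}. S = -\tfrac{37899}{574}uv^{2} - \tfrac{37615}{164}uv + \tfrac{3449}{41}u + \tfrac{6}{7}v^{4} + \tfrac{6}{7}v^{3} - \tfrac{72}{7}v^{2}.
  reduce S modulo (f_1, f_2, f_3, h_4, h_5, h_6):
  remainder -\tfrac{412087050}{801181}v - \tfrac{1648348200}{801181} ≠ 0; add h_7 = -\tfrac{412087050}{801181}v - \tfrac{1648348200}{801181} to the basis.

The other S-polynomials (S(f_1,h_4), S(f_2,h_4), S(f_3,h_4), S(f_1,h_5), S(f_3,h_5), S(h_4,h_5), S(f_1,h_6), S(f_2,h_6), S(f_3,h_6), S(h_4,h_6), S(h_5,h_6), S(f_1,h_7), S(f_2,h_7), S(f_3,h_7), S(h_4,h_7), S(h_5,h_7), S(h_6,h_7)) all reduce to 0 modulo the current basis, so we have a Gröbner basis.
Inter-reduce: drop elements whose leading term is divisible by another's, tail-reduce, and make monic.
Reduced Gröbner basis: {u, v + 4}.

Elimination: the polynomial v + 4 lies in the elimination ideal for v, so v ∈ {-4}. For each such v, the remaining basis elements (now univariate) give the rest of the solution.
  v = -4: the earlier basis element becomes u = 0, giving u = 0 — point (0, -4).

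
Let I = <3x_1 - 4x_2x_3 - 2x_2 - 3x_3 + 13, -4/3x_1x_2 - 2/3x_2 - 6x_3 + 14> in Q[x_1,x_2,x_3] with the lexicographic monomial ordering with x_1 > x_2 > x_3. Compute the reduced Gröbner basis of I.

f_1 = 3x_1 - 4x_2x_3 - 2x_2 - 3x_3 + 13, LT = x_1.
f_2 = -4/3x_1x_2 - 2/3x_2 - 6x_3 + 14, LT = x_1x_2.

S(f_1,f_2): lcm = x_1x_2. S = -4/3x_2^2x_3 - 2/3x_2^2 - x_2x_3 + 23/6x_2 - 9/2x_3 + 21/2.
  leading term x_2^2x_3: no divisor's leading term divides it; move -4/3x_2^2x_3 to the remainder.
  leading term x_2^2: no divisor's leading term divides it; move -2/3x_2^2 to the remainder.
  leading term x_2x_3: no divisor's leading term divides it; move -x_2x_3 to the remainder.
  leading term x_2: no divisor's leading term divides it; move 23/6x_2 to the remainder.
  leading term x_3: no divisor's leading term divides it; move -9/2x_3 to the remainder.
  leading term 1: no divisor's leading term divides it; move 21/2 to the remainder.
  remainder -4/3x_2^2x_3 - 2/3x_2^2 - x_2x_3 + 23/6x_2 - 9/2x_3 + 21/2 ≠ 0; add g_3 = -4/3x_2^2x_3 - 2/3x_2^2 - x_2x_3 + 23/6x_2 - 9/2x_3 + 21/2 to the basis.

The other S-polynomials (S(f_1,g_3), S(f_2,g_3)) all reduce to 0 modulo the current basis, so we have a Gröbner basis.
Inter-reduce: drop elements whose leading term is divisible by another's, tail-reduce, and make monic.

G = {x_1 - 4/3x_2x_3 - 2/3x_2 - x_3 + 13/3, x_2^2x_3 + 1/2x_2^2 + 3/4x_2x_3 - 23/8x_2 + 27/8x_3 - 63/8}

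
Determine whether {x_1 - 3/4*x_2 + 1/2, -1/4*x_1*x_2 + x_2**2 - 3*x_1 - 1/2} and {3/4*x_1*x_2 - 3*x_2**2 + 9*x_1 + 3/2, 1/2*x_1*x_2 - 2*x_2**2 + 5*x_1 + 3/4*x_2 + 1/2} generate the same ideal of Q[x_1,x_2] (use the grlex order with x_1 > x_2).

Equality of ideals is decidable: compute both reduced Gröbner bases (unique for the ordering) and check whether they agree.
Buchberger on the first generating set:
f_1 = x_1 - 3/4*x_2 + 1/2, LT = x_1.
f_2 = -1/4*x_1*x_2 + x_2**2 - 3*x_1 - 1/2, LT = x_1*x_2.

S(f_1,f_2): lcm = x_1*x_2. S = 13/4*x_2**2 - 12*x_1 + 1/2*x_2 - 2.
  leading term x_2**2: no divisor's leading term divides it; move 13/4*x_2**2 to the remainder.
  leading term x_1: subtract (-12)·f_1 from -12*x_1 + 1/2*x_2 - 2 → -17/2*x_2 + 4
  leading term x_2: no divisor's leading term divides it; move -17/2*x_2 to the remainder.
  leading term 1: no divisor's leading term divides it; move 4 to the remainder.
  remainder 13/4*x_2**2 - 17/2*x_2 + 4 ≠ 0; add g_3 = 13/4*x_2**2 - 17/2*x_2 + 4 to the basis.

The other S-polynomials (S(f_1,g_3), S(f_2,g_3)) all reduce to 0 modulo the current basis, so we have a Gröbner basis.
Inter-reduce: drop elements whose leading term is divisible by another's, tail-reduce, and make monic.
Reduced Gröbner basis: {x_2**2 - 34/13*x_2 + 16/13, x_1 - 3/4*x_2 + 1/2}.

Buchberger on the second generating set:
h_1 = 3/4*x_1*x_2 - 3*x_2**2 + 9*x_1 + 3/2, LT = x_1*x_2.
h_2 = 1/2*x_1*x_2 - 2*x_2**2 + 5*x_1 + 3/4*x_2 + 1/2, LT = x_1*x_2.

S(h_1,h_2): lcm = x_1*x_2. S = 2*x_1 - 3/2*x_2 + 1.
  leading term x_1: no divisor's leading term divides it; move 2*x_1 to the remainder.
  leading term x_2: no divisor's leading term divides it; move -3/2*x_2 to the remainder.
  leading term 1: no divisor's leading term divides it; move 1 to the remainder.
  remainder 2*x_1 - 3/2*x_2 + 1 ≠ 0; add k_3 = 2*x_1 - 3/2*x_2 + 1 to the basis.

S(h_1,k_3): lcm = x_1*x_2. S = -13/4*x_2**2 + 12*x_1 - 1/2*x_2 + 2.
  leading term x_2**2: no divisor's leading term divides it; move -13/4*x_2**2 to the remainder.
  leading term x_1: subtract (6)·k_3 from 12*x_1 - 1/2*x_2 + 2 → 17/2*x_2 - 4
  leading term x_2: no divisor's leading term divides it; move 17/2*x_2 to the remainder.
  leading term 1: no divisor's leading term divides it; move -4 to the remainder.
  remainder -13/4*x_2**2 + 17/2*x_2 - 4 ≠ 0; add k_4 = -13/4*x_2**2 + 17/2*x_2 - 4 to the basis.

The other S-polynomials (S(h_2,k_3), S(h_1,k_4), S(h_2,k_4), S(k_3,k_4)) all reduce to 0 modulo the current basis, so we have a Gröbner basis.
Inter-reduce: drop elements whose leading term is divisible by another's, tail-reduce, and make monic.
Reduced Gröbner basis: {x_2**2 - 34/13*x_2 + 16/13, x_1 - 3/4*x_2 + 1/2}.

These coincide, so the ideals are equal.

Yes, the ideals are equal.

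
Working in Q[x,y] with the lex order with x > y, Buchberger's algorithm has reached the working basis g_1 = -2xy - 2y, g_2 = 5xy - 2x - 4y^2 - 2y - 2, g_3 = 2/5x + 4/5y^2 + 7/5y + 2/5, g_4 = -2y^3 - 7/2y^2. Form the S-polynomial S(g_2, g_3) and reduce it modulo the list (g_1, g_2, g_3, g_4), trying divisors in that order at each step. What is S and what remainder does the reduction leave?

S(g_2, g_3) = -2/5x - 2y^3 - 43/10y^2 - 7/5y - 2/5; remainder on division = 0.

lcm(LM(g_2), LM(g_3)) = xy.
S = (lcm/LT(g_2))·g_2 − (lcm/LT(g_3))·g_3 = -2/5x - 2y^3 - 43/10y^2 - 7/5y - 2/5.
Reduce S modulo (g_1, g_2, g_3, g_4) in that order:
  leading term x: subtract (-1)·g_3 from -2/5x - 2y^3 - 43/10y^2 - 7/5y - 2/5 → -2y^3 - 7/2y^2
  leading term y^3: subtract (1)·g_4 from -2y^3 - 7/2y^2 → 0
The remainder is 0, so this S-polynomial contributes no new basis element.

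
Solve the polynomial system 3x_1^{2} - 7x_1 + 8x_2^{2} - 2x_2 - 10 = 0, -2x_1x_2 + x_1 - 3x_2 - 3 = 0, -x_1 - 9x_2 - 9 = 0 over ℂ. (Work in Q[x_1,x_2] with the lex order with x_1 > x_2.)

Compute a lex Gröbner basis by Buchberger's algorithm.
f_1 = 3x_1^{2} - 7x_1 + 8x_2^{2} - 2x_2 - 10, LT = x_1^{2}.
f_2 = -2x_1x_2 + x_1 - 3x_2 - 3, LT = x_1x_2.
f_3 = -x_1 - 9x_2 - 9, LT = x_1.

S(f_1,f_2): lcm = x_1^{2}x_2. S = \tfrac{1}{2}x_1^{2} - \tfrac{23}{6}x_1x_2 - \tfrac{3}{2}x_1 + \tfrac{8}{3}x_2^{3} - \tfrac{2}{3}x_2^{2} - \tfrac{10}{3}x_2.
  reduce S modulo (f_1, f_2, f_3):
  remainder \tfrac{8}{3}x_2^{3} - 2x_2^{2} + 23x_2 + \tfrac{83}{3} ≠ 0; add h_4 = \tfrac{8}{3}x_2^{3} - 2x_2^{2} + 23x_2 + \tfrac{83}{3} to the basis.

S(f_1,f_3): lcm = x_1^{2}. S = -9x_1x_2 - \tfrac{34}{3}x_1 + \tfrac{8}{3}x_2^{2} - \tfrac{2}{3}x_2 - \tfrac{10}{3}.
  reduce S modulo (f_1, f_2, f_3, h_4):
  remainder \tfrac{8}{3}x_2^{2} + \tfrac{466}{3}x_2 + \tfrac{458}{3} ≠ 0; add h_5 = \tfrac{8}{3}x_2^{2} + \tfrac{466}{3}x_2 + \tfrac{458}{3} to the basis.

S(f_2,f_3): lcm = x_1x_2. S = -\tfrac{1}{2}x_1 - 9x_2^{2} - \tfrac{15}{2}x_2 + \tfrac{3}{2}.
  reduce S modulo (f_1, f_2, f_3, h_4, h_5):
  remainder \tfrac{2085}{4}x_2 + \tfrac{2085}{4} ≠ 0; add h_6 = \tfrac{2085}{4}x_2 + \tfrac{2085}{4} to the basis.

The other S-polynomials (S(f_1,h_4), S(f_2,h_4), S(f_3,h_4), S(f_1,h_5), S(f_2,h_5), S(f_3,h_5), S(h_4,h_5), S(f_1,h_6), S(f_2,h_6), S(f_3,h_6), S(h_4,h_6), S(h_5,h_6)) all reduce to 0 modulo the current basis, so we have a Gröbner basis.
Inter-reduce: drop elements whose leading term is divisible by another's, tail-reduce, and make monic.
Reduced Gröbner basis: {x_1, x_2 + 1}.

Elimination: the polynomial x_2 + 1 lies in the elimination ideal for x_2, so x_2 ∈ {-1}. For each such x_2, the remaining basis elements (now univariate) give the rest of the solution.
  x_2 = -1: the earlier basis element becomes x_1 = 0, giving x_1 = 0 — point (0, -1).

{(0, -1)}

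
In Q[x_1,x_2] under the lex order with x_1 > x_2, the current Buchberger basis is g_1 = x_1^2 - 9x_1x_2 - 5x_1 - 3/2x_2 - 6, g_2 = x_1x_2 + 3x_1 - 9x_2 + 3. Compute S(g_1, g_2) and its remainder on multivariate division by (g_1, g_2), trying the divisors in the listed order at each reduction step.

lcm(LM(g_1), LM(g_2)) = x_1^2x_2.
S = (lcm/LT(g_1))·g_1 − (lcm/LT(g_2))·g_2 = -3x_1^2 - 9x_1x_2^2 + 4x_1x_2 - 3x_1 - 3/2x_2^2 - 6x_2.
Reduce S modulo (g_1, g_2) in that order:
  leading term x_1^2: subtract (-3)·g_1 from -3x_1^2 - 9x_1x_2^2 + 4x_1x_2 - 3x_1 - 3/2x_2^2 - 6x_2 → -9x_1x_2^2 - 23x_1x_2 - 18x_1 - 3/2x_2^2 - 21/2x_2 - 18
  leading term x_1x_2^2: subtract (-9x_2)·g_2 from -9x_1x_2^2 - 23x_1x_2 - 18x_1 - 3/2x_2^2 - 21/2x_2 - 18 → 4x_1x_2 - 18x_1 - 165/2x_2^2 + 33/2x_2 - 18
  leading term x_1x_2: subtract (4)·g_2 from 4x_1x_2 - 18x_1 - 165/2x_2^2 + 33/2x_2 - 18 → -30x_1 - 165/2x_2^2 + 105/2x_2 - 30
  leading term x_1: no divisor's leading term divides it; move -30x_1 to the remainder.
  leading term x_2^2: no divisor's leading term divides it; move -165/2x_2^2 to the remainder.
  leading term x_2: no divisor's leading term divides it; move 105/2x_2 to the remainder.
  leading term 1: no divisor's leading term divides it; move -30 to the remainder.
The remainder -30x_1 - 165/2x_2^2 + 105/2x_2 - 30 is nonzero, so it would be added as the next basis element.
An S-polynomial is built so that the two leading terms cancel; whether anything survives reduction is exactly the Gröbner-basis criterion.

S(g_1, g_2) = -3x_1^2 - 9x_1x_2^2 + 4x_1x_2 - 3x_1 - 3/2x_2^2 - 6x_2; remainder on division = -30x_1 - 165/2x_2^2 + 105/2x_2 - 30.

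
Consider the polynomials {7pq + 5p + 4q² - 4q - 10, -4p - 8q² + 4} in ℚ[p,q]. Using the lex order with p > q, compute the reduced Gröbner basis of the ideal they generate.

G = {p + 2q² - 1, q³ + 3/7q² - 3/14q + 5/14}

f_1 = 7pq + 5p + 4q² - 4q - 10, LT = pq.
f_2 = -4p - 8q² + 4, LT = p.

S(f_1,f_2): lcm = pq. S = 5/7p - 2q³ + 4/7q² + 3/7q - 10/7.
  leading term p: subtract (-5/28)·f_2 from 5/7p - 2q³ + 4/7q² + 3/7q - 10/7 → -2q³ - 6/7q² + 3/7q - 5/7
  leading term q³: no divisor's leading term divides it; move -2q³ to the remainder.
  leading term q²: no divisor's leading term divides it; move -6/7q² to the remainder.
  leading term q: no divisor's leading term divides it; move 3/7q to the remainder.
  leading term 1: no divisor's leading term divides it; move -5/7 to the remainder.
  remainder -2q³ - 6/7q² + 3/7q - 5/7 ≠ 0; add g_3 = -2q³ - 6/7q² + 3/7q - 5/7 to the basis.

S(f_1,g_3): lcm = pq³. S = 2/7pq² + 3/14pq - 5/14p + 4/7q⁴ - 4/7q³ - 10/7q².
  leading term pq²: subtract (2/49q)·f_1 from 2/7pq² + 3/14pq - 5/14p + 4/7q⁴ - 4/7q³ - 10/7q² → 1/98pq - 5/14p + 4/7q⁴ - 36/49q³ - 62/49q² + 20/49q
  leading term pq: subtract (1/686)·f_1 from 1/98pq - 5/14p + 4/7q⁴ - 36/49q³ - 62/49q² + 20/49q → -125/343p + 4/7q⁴ - 36/49q³ - 436/343q² + 142/343q + 5/343
  leading term p: subtract (125/1372)·f_2 from -125/343p + 4/7q⁴ - 36/49q³ - 436/343q² + 142/343q + 5/343 → 4/7q⁴ - 36/49q³ - 186/343q² + 142/343q - 120/343
  leading term q⁴: subtract (-2/7q)·g_3 from 4/7q⁴ - 36/49q³ - 186/343q² + 142/343q - 120/343 → -48/49q³ - 144/343q² + 72/343q - 120/343
  leading term q³: subtract (24/49)·g_3 from -48/49q³ - 144/343q² + 72/343q - 120/343 → 0
  remainder 0.

S(f_2,g_3): leading monomials are coprime, so the S-polynomial reduces to 0 (Buchberger's first criterion).
Every S-polynomial of the final basis reduces to 0, so we have a Gröbner basis.
Inter-reduce: drop elements whose leading term is divisible by another's, tail-reduce, and make monic.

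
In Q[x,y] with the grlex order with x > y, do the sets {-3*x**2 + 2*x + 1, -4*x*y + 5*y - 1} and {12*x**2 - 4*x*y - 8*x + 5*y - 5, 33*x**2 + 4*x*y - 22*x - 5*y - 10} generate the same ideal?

Yes, the ideals are equal.

Two ideals are equal iff their reduced Gröbner bases coincide (the reduced basis is unique for a fixed ordering).
Buchberger on the first generating set:
f_1 = -3*x**2 + 2*x + 1, LT = x**2.
f_2 = -4*x*y + 5*y - 1, LT = x*y.

S(f_1,f_2): lcm = x**2*y. S = 7/12*x*y - 1/4*x - 1/3*y.
  reduce S modulo (f_1, f_2):
  remainder -1/4*x + 19/48*y - 7/48 ≠ 0; add g_3 = -1/4*x + 19/48*y - 7/48 to the basis.

S(f_2,g_3): lcm = x*y. S = 19/12*y**2 - 11/6*y + 1/4.
  reduce S modulo (f_1, f_2, g_3):
  remainder 19/12*y**2 - 11/6*y + 1/4 ≠ 0; add g_4 = 19/12*y**2 - 11/6*y + 1/4 to the basis.

The other S-polynomials (S(f_1,g_3), S(f_1,g_4), S(f_2,g_4), S(g_3,g_4)) all reduce to 0 modulo the current basis, so we have a Gröbner basis.
Inter-reduce: drop elements whose leading term is divisible by another's, tail-reduce, and make monic.
Reduced Gröbner basis: {y**2 - 22/19*y + 3/19, x - 19/12*y + 7/12}.

Buchberger on the second generating set:
h_1 = 12*x**2 - 4*x*y - 8*x + 5*y - 5, LT = x**2.
h_2 = 33*x**2 + 4*x*y - 22*x - 5*y - 10, LT = x**2.

S(h_1,h_2): lcm = x**2. S = -5/11*x*y + 25/44*y - 5/44.
  reduce S modulo (h_1, h_2):
  remainder -5/11*x*y + 25/44*y - 5/44 ≠ 0; add k_3 = -5/11*x*y + 25/44*y - 5/44 to the basis.

S(h_1,k_3): lcm = x**2*y. S = -1/3*x*y**2 + 7/12*x*y + 5/12*y**2 - 1/4*x - 5/12*y.
  reduce S modulo (h_1, h_2, k_3):
  remainder -1/4*x + 19/48*y - 7/48 ≠ 0; add k_4 = -1/4*x + 19/48*y - 7/48 to the basis.

S(k_3,k_4): lcm = x*y. S = 19/12*y**2 - 11/6*y + 1/4.
  reduce S modulo (h_1, h_2, k_3, k_4):
  remainder 19/12*y**2 - 11/6*y + 1/4 ≠ 0; add k_5 = 19/12*y**2 - 11/6*y + 1/4 to the basis.

The other S-polynomials (S(h_2,k_3), S(h_1,k_4), S(h_2,k_4), S(h_1,k_5), S(h_2,k_5), S(k_3,k_5), S(k_4,k_5)) all reduce to 0 modulo the current basis, so we have a Gröbner basis.
Inter-reduce: drop elements whose leading term is divisible by another's, tail-reduce, and make monic.
Reduced Gröbner basis: {y**2 - 22/19*y + 3/19, x - 19/12*y + 7/12}.

The two bases agree; hence the ideals are identical.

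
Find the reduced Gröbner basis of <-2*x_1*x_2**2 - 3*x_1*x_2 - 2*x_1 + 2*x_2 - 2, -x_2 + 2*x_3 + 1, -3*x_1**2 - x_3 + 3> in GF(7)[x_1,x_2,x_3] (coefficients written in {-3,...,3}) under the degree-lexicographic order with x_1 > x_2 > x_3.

f_1 = -2*x_1*x_2**2 - 3*x_1*x_2 - 2*x_1 + 2*x_2 - 2, LT = x_1*x_2**2.
f_2 = -x_2 + 2*x_3 + 1, LT = x_2.
f_3 = -3*x_1**2 - x_3 + 3, LT = x_1**2.

S(f_1,f_2): lcm = x_1*x_2**2. S = 2*x_1*x_2*x_3 - x_1*x_2 + x_1 - x_2 + 1.
  leading term x_1*x_2*x_3: subtract (-2*x_1*x_3)·f_2 from 2*x_1*x_2*x_3 - x_1*x_2 + x_1 - x_2 + 1 → -3*x_1*x_3**2 - x_1*x_2 + 2*x_1*x_3 + x_1 - x_2 + 1
  leading term x_1*x_3**2: no divisor's leading term divides it; move -3*x_1*x_3**2 to the remainder.
  leading term x_1*x_2: subtract (x_1)·f_2 from -x_1*x_2 + 2*x_1*x_3 + x_1 - x_2 + 1 → -x_2 + 1
  leading term x_2: subtract (1)·f_2 from -x_2 + 1 → -2*x_3
  leading term x_3: no divisor's leading term divides it; move -2*x_3 to the remainder.
  remainder -3*x_1*x_3**2 - 2*x_3 ≠ 0; add g_4 = -3*x_1*x_3**2 - 2*x_3 to the basis.

S(f_1,f_3): lcm = x_1**2*x_2**2. S = -2*x_1**2*x_2 + 2*x_2**2*x_3 + x_1**2 - x_1*x_2 + x_2**2 + x_1.
  leading term x_1**2*x_2: subtract (2*x_1**2)·f_2 from -2*x_1**2*x_2 + 2*x_2**2*x_3 + x_1**2 - x_1*x_2 + x_2**2 + x_1 → 3*x_1**2*x_3 + 2*x_2**2*x_3 - x_1**2 - x_1*x_2 + x_2**2 + x_1
  leading term x_1**2*x_3: subtract (-x_3)·f_3 from 3*x_1**2*x_3 + 2*x_2**2*x_3 - x_1**2 - x_1*x_2 + x_2**2 + x_1 → 2*x_2**2*x_3 - x_1**2 - x_1*x_2 + x_2**2 - x_3**2 + x_1 + 3*x_3
  leading term x_2**2*x_3: subtract (-2*x_2*x_3)·f_2 from 2*x_2**2*x_3 - x_1**2 - x_1*x_2 + x_2**2 - x_3**2 + x_1 + 3*x_3 → -3*x_2*x_3**2 - x_1**2 - x_1*x_2 + x_2**2 + 2*x_2*x_3 - x_3**2 + x_1 + 3*x_3
  leading term x_2*x_3**2: subtract (3*x_3**2)·f_2 from -3*x_2*x_3**2 - x_1**2 - x_1*x_2 + x_2**2 + 2*x_2*x_3 - x_3**2 + x_1 + 3*x_3 → x_3**3 - x_1**2 - x_1*x_2 + x_2**2 + 2*x_2*x_3 + 3*x_3**2 + x_1 + 3*x_3
  leading term x_3**3: no divisor's leading term divides it; move x_3**3 to the remainder.
  leading term x_1**2: subtract (-2)·f_3 from -x_1**2 - x_1*x_2 + x_2**2 + 2*x_2*x_3 + 3*x_3**2 + x_1 + 3*x_3 → -x_1*x_2 + x_2**2 + 2*x_2*x_3 + 3*x_3**2 + x_1 + x_3 - 1
  leading term x_1*x_2: subtract (x_1)·f_2 from -x_1*x_2 + x_2**2 + 2*x_2*x_3 + 3*x_3**2 + x_1 + x_3 - 1 → -2*x_1*x_3 + x_2**2 + 2*x_2*x_3 + 3*x_3**2 + x_3 - 1
  leading term x_1*x_3: no divisor's leading term divides it; move -2*x_1*x_3 to the remainder.
  leading term x_2**2: subtract (-x_2)·f_2 from x_2**2 + 2*x_2*x_3 + 3*x_3**2 + x_3 - 1 → -3*x_2*x_3 + 3*x_3**2 + x_2 + x_3 - 1
  leading term x_2*x_3: subtract (3*x_3)·f_2 from -3*x_2*x_3 + 3*x_3**2 + x_2 + x_3 - 1 → -3*x_3**2 + x_2 - 2*x_3 - 1
  leading term x_3**2: no divisor's leading term divides it; move -3*x_3**2 to the remainder.
  leading term x_2: subtract (-1)·f_2 from x_2 - 2*x_3 - 1 → 0
  remainder x_3**3 - 2*x_1*x_3 - 3*x_3**2 ≠ 0; add g_5 = x_3**3 - 2*x_1*x_3 - 3*x_3**2 to the basis.

S(f_2,f_3): leading monomials are coprime, so the S-polynomial reduces to 0 (Buchberger's first criterion).
S(f_1,g_4): lcm = x_1*x_2**2*x_3**2. S = -2*x_1*x_2*x_3**2 + x_1*x_3**2 - 3*x_2**2*x_3 - x_2*x_3**2 + x_3**2.
  leading term x_1*x_2*x_3**2: subtract (2*x_1*x_3**2)·f_2 from -2*x_1*x_2*x_3**2 + x_1*x_3**2 - 3*x_2**2*x_3 - x_2*x_3**2 + x_3**2 → 3*x_1*x_3**3 - x_1*x_3**2 - 3*x_2**2*x_3 - x_2*x_3**2 + x_3**2
  leading term x_1*x_3**3: subtract (-x_3)·g_4 from 3*x_1*x_3**3 - x_1*x_3**2 - 3*x_2**2*x_3 - x_2*x_3**2 + x_3**2 → -x_1*x_3**2 - 3*x_2**2*x_3 - x_2*x_3**2 - x_3**2
  leading term x_1*x_3**2: subtract (-2)·g_4 from -x_1*x_3**2 - 3*x_2**2*x_3 - x_2*x_3**2 - x_3**2 → -3*x_2**2*x_3 - x_2*x_3**2 - x_3**2 + 3*x_3
  leading term x_2**2*x_3: subtract (3*x_2*x_3)·f_2 from -3*x_2**2*x_3 - x_2*x_3**2 - x_3**2 + 3*x_3 → -3*x_2*x_3 - x_3**2 + 3*x_3
  leading term x_2*x_3: subtract (3*x_3)·f_2 from -3*x_2*x_3 - x_3**2 + 3*x_3 → 0
  remainder 0.

S(f_2,g_4): leading monomials are coprime, so the S-polynomial reduces to 0 (Buchberger's first criterion).
S(f_3,g_4): lcm = x_1**2*x_3**2. S = -2*x_3**3 - 3*x_1*x_3 - x_3**2.
  leading term x_3**3: subtract (-2)·g_5 from -2*x_3**3 - 3*x_1*x_3 - x_3**2 → 0
  remainder 0.

S(f_1,g_5): leading monomials are coprime, so the S-polynomial reduces to 0 (Buchberger's first criterion).
S(f_2,g_5): leading monomials are coprime, so the S-polynomial reduces to 0 (Buchberger's first criterion).
S(f_3,g_5): leading monomials are coprime, so the S-polynomial reduces to 0 (Buchberger's first criterion).
S(g_4,g_5): lcm = x_1*x_3**3. S = 2*x_1**2*x_3 + 3*x_1*x_3**2 + 3*x_3**2.
  leading term x_1**2*x_3: subtract (-3*x_3)·f_3 from 2*x_1**2*x_3 + 3*x_1*x_3**2 + 3*x_3**2 → 3*x_1*x_3**2 + 2*x_3
  leading term x_1*x_3**2: subtract (-1)·g_4 from 3*x_1*x_3**2 + 2*x_3 → 0
  remainder 0.

Every S-polynomial of the final basis reduces to 0, so we have a Gröbner basis.
Inter-reduce: drop elements whose leading term is divisible by another's, tail-reduce, and make monic.

G = {x_1*x_3**2 + 3*x_3, x_3**3 - 2*x_1*x_3 - 3*x_3**2, x_1**2 - 2*x_3 - 1, x_2 - 2*x_3 - 1}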